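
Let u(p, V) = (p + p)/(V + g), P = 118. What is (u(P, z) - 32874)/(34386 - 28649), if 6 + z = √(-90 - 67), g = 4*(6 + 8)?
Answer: 2*(-16437*√157 + 821732*I)/(5737*(√157 - 50*I)) ≈ -5.7294 - 0.00019399*I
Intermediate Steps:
g = 56 (g = 4*14 = 56)
z = -6 + I*√157 (z = -6 + √(-90 - 67) = -6 + √(-157) = -6 + I*√157 ≈ -6.0 + 12.53*I)
u(p, V) = 2*p/(56 + V) (u(p, V) = (p + p)/(V + 56) = (2*p)/(56 + V) = 2*p/(56 + V))
(u(P, z) - 32874)/(34386 - 28649) = (2*118/(56 + (-6 + I*√157)) - 32874)/(34386 - 28649) = (2*118/(50 + I*√157) - 32874)/5737 = (236/(50 + I*√157) - 32874)*(1/5737) = (-32874 + 236/(50 + I*√157))*(1/5737) = -32874/5737 + 236/(5737*(50 + I*√157))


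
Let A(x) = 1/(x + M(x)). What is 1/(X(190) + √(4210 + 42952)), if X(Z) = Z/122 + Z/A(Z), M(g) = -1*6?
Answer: 130091955/4548041859223 - 3721*√47162/4548041859223 ≈ 2.8426e-5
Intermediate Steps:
M(g) = -6
A(x) = 1/(-6 + x) (A(x) = 1/(x - 6) = 1/(-6 + x))
X(Z) = Z/122 + Z*(-6 + Z) (X(Z) = Z/122 + Z/(1/(-6 + Z)) = Z*(1/122) + Z*(-6 + Z) = Z/122 + Z*(-6 + Z))
1/(X(190) + √(4210 + 42952)) = 1/((1/122)*190*(-731 + 122*190) + √(4210 + 42952)) = 1/((1/122)*190*(-731 + 23180) + √47162) = 1/((1/122)*190*22449 + √47162) = 1/(2132655/61 + √47162)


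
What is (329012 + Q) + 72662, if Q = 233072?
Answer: 634746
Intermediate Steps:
(329012 + Q) + 72662 = (329012 + 233072) + 72662 = 562084 + 72662 = 634746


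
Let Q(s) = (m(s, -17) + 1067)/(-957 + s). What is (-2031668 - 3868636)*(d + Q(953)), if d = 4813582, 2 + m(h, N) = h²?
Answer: -27060348874104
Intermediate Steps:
m(h, N) = -2 + h²
Q(s) = (1065 + s²)/(-957 + s) (Q(s) = ((-2 + s²) + 1067)/(-957 + s) = (1065 + s²)/(-957 + s))
(-2031668 - 3868636)*(d + Q(953)) = (-2031668 - 3868636)*(4813582 + (1065 + 953²)/(-957 + 953)) = -5900304*(4813582 + (1065 + 908209)/(-4)) = -5900304*(4813582 - ¼*909274) = -5900304*(4813582 - 454637/2) = -5900304*9172527/2 = -27060348874104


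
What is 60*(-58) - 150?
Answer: -3630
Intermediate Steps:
60*(-58) - 150 = -3480 - 150 = -3630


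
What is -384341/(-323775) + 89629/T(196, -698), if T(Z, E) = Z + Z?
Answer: 29170291147/126919800 ≈ 229.83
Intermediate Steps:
T(Z, E) = 2*Z
-384341/(-323775) + 89629/T(196, -698) = -384341/(-323775) + 89629/((2*196)) = -384341*(-1/323775) + 89629/392 = 384341/323775 + 89629*(1/392) = 384341/323775 + 89629/392 = 29170291147/126919800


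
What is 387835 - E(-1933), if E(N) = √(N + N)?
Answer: 387835 - I*√3866 ≈ 3.8784e+5 - 62.177*I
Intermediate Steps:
E(N) = √2*√N (E(N) = √(2*N) = √2*√N)
387835 - E(-1933) = 387835 - √2*√(-1933) = 387835 - √2*I*√1933 = 387835 - I*√3866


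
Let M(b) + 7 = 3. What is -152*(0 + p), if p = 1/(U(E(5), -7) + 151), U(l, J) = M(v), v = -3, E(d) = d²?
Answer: -152/147 ≈ -1.0340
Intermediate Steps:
M(b) = -4 (M(b) = -7 + 3 = -4)
U(l, J) = -4
p = 1/147 (p = 1/(-4 + 151) = 1/147 ≈ 0.0068027)
-152*(0 + p) = -152*(0 + 1/147) = -152*1/147 = -152/147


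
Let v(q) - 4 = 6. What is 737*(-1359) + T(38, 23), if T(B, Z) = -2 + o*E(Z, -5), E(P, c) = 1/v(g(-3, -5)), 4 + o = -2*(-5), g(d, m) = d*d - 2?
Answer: -5007922/5 ≈ -1.0016e+6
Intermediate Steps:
g(d, m) = -2 + d² (g(d, m) = d² - 2 = -2 + d²)
v(q) = 10 (v(q) = 4 + 6 = 10)
o = 6 (o = -4 - 2*(-5) = -4 + 10 = 6)
E(P, c) = ⅒ (E(P, c) = 1/10 = ⅒)
T(B, Z) = -7/5 (T(B, Z) = -2 + 6*(⅒) = -2 + ⅗ = -7/5)
737*(-1359) + T(38, 23) = 737*(-1359) - 7/5 = -1001583 - 7/5 = -5007922/5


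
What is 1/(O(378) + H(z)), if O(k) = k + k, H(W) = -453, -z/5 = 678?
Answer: 1/303 ≈ 0.0033003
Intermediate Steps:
z = -3390 (z = -5*678 = -3390)
O(k) = 2*k
1/(O(378) + H(z)) = 1/(2*378 - 453) = 1/(756 - 453) = 1/303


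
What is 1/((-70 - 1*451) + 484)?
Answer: -1/37 ≈ -0.027027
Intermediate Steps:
1/((-70 - 1*451) + 484) = 1/((-70 - 451) + 484) = 1/(-521 + 484) = 1/(-37) = -1/37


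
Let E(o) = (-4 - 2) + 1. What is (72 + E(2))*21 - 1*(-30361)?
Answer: 31768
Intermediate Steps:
E(o) = -5 (E(o) = -6 + 1 = -5)
(72 + E(2))*21 - 1*(-30361) = (72 - 5)*21 - 1*(-30361) = 67*21 + 30361 = 1407 + 30361 = 31768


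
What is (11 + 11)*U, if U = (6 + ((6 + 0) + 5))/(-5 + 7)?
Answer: 187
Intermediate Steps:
U = 17/2 (U = (6 + (6 + 5))/2 = (6 + 11)*(½) = 17*(½) = 17/2 ≈ 8.5000)
(11 + 11)*U = (11 + 11)*(17/2) = 22*(17/2) = 187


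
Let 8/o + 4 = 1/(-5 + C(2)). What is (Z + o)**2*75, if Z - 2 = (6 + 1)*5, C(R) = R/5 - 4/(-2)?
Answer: 100500625/1083 ≈ 92798.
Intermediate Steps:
C(R) = 2 + R/5 (C(R) = R*(1/5) - 4*(-1/2) = R/5 + 2 = 2 + R/5)
Z = 37 (Z = 2 + (6 + 1)*5 = 2 + 7*5 = 2 + 35 = 37)
o = -104/57 (o = 8/(-4 + 1/(-5 + (2 + (1/5)*2))) = 8/(-4 + 1/(-5 + (2 + 2/5))) = 8/(-4 + 1/(-5 + 12/5)) = 8/(-4 + 1/(-13/5)) = 8/(-4 - 5/13) = 8/(-57/13) = 8*(-13/57) = -104/57 ≈ -1.8246)
(Z + o)**2*75 = (37 - 104/57)**2*75 = (2005/57)**2*75 = (4020025/3249)*75 = 100500625/1083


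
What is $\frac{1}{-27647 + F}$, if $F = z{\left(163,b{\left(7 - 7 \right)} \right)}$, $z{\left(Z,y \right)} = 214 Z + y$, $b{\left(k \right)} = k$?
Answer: $\frac{1}{7235} \approx 0.00013822$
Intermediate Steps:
$z{\left(Z,y \right)} = y + 214 Z$
$F = 34882$ ($F = \left(7 - 7\right) + 214 \cdot 163 = \left(7 - 7\right) + 34882 = 0 + 34882 = 34882$)
$\frac{1}{-27647 + F} = \frac{1}{-27647 + 34882} = \frac{1}{7235}$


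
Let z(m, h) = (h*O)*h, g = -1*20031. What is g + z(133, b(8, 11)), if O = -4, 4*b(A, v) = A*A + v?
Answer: -85749/4 ≈ -21437.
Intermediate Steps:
b(A, v) = v/4 + A²/4 (b(A, v) = (A*A + v)/4 = (A² + v)/4 = (v + A²)/4 = v/4 + A²/4)
g = -20031
z(m, h) = -4*h² (z(m, h) = (h*(-4))*h = (-4*h)*h = -4*h²)
g + z(133, b(8, 11)) = -20031 - 4*((¼)*11 + (¼)*8²)² = -20031 - 4*(11/4 + (¼)*64)² = -20031 - 4*(11/4 + 16)² = -20031 - 4*(75/4)² = -20031 - 4*5625/16 = -20031 - 5625/4 = -85749/4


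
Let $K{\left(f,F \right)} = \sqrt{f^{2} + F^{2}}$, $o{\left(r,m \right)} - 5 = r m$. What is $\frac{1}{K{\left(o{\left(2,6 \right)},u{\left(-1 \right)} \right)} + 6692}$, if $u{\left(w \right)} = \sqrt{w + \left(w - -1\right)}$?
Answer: $\frac{1673}{11195644} - \frac{3 \sqrt{2}}{11195644} \approx 0.00014905$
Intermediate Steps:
$u{\left(w \right)} = \sqrt{1 + 2 w}$ ($u{\left(w \right)} = \sqrt{w + \left(w + 1\right)} = \sqrt{w + \left(1 + w\right)} = \sqrt{1 + 2 w}$)
$o{\left(r,m \right)} = 5 + m r$ ($o{\left(r,m \right)} = 5 + r m = 5 + m r$)
$K{\left(f,F \right)} = \sqrt{F^{2} + f^{2}}$
$\frac{1}{K{\left(o{\left(2,6 \right)},u{\left(-1 \right)} \right)} + 6692} = \frac{1}{\sqrt{\left(\sqrt{1 + 2 \left(-1\right)}\right)^{2} + \left(5 + 6 \cdot 2\right)^{2}} + 6692} = \frac{1}{\sqrt{\left(\sqrt{1 - 2}\right)^{2} + \left(5 + 12\right)^{2}} + 6692} = \frac{1}{\sqrt{\left(\sqrt{-1}\right)^{2} + 17^{2}} + 6692} = \frac{1}{\sqrt{i^{2} + 289} + 6692} = \frac{1}{\sqrt{-1 + 289} + 6692} = \frac{1}{\sqrt{288} + 6692} = \frac{1}{12 \sqrt{2} + 6692} = \frac{1}{6692 + 12 \sqrt{2}}$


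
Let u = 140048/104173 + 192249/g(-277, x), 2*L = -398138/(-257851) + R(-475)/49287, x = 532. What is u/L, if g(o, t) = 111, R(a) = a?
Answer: 2391706211009805690/1058632861694011 ≈ 2259.2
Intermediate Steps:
L = 19500548381/25417404474 (L = (-398138/(-257851) - 475/49287)/2 = (-398138*(-1/257851) - 475*1/49287)/2 = (398138/257851 - 475/49287)/2 = (1/2)*(19500548381/12708702237) = 19500548381/25417404474 ≈ 0.76721)
u = 6680900135/3854401 (u = 140048/104173 + 192249/111 = 140048*(1/104173) + 192249*(1/111) = 140048/104173 + 64083/37 = 6680900135/3854401 ≈ 1733.3)
u/L = 6680900135/(3854401*(19500548381/25417404474)) = (6680900135/3854401)*(25417404474/19500548381) = 2391706211009805690/1058632861694011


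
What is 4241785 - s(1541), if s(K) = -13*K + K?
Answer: 4260277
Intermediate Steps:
s(K) = -12*K
4241785 - s(1541) = 4241785 - (-12)*1541 = 4241785 - 1*(-18492) = 4241785 + 18492 = 4260277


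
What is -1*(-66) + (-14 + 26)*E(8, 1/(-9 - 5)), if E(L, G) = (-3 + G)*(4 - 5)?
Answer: 720/7 ≈ 102.86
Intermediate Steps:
E(L, G) = 3 - G (E(L, G) = (-3 + G)*(-1) = 3 - G)
-1*(-66) + (-14 + 26)*E(8, 1/(-9 - 5)) = -1*(-66) + (-14 + 26)*(3 - 1/(-9 - 5)) = 66 + 12*(3 - 1/(-14)) = 66 + 12*(3 - 1*(-1/14)) = 66 + 12*(3 + 1/14) = 66 + 12*(43/14) = 66 + 258/7 = 720/7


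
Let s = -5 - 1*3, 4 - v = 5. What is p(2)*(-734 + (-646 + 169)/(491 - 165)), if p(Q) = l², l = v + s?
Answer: -19420641/326 ≈ -59573.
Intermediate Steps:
v = -1 (v = 4 - 1*5 = 4 - 5 = -1)
s = -8 (s = -5 - 3 = -8)
l = -9 (l = -1 - 8 = -9)
p(Q) = 81 (p(Q) = (-9)² = 81)
p(2)*(-734 + (-646 + 169)/(491 - 165)) = 81*(-734 + (-646 + 169)/(491 - 165)) = 81*(-734 - 477/326) = 81*(-239761/326) = -19420641/326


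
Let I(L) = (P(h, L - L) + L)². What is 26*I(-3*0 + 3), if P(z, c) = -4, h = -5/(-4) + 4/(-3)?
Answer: 26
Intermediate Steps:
h = -1/12 (h = -5*(-¼) + 4*(-⅓) = 5/4 - 4/3 = -1/12 ≈ -0.083333)
I(L) = (-4 + L)²
26*I(-3*0 + 3) = 26*(-4 + (-3*0 + 3))² = 26*(-4 + (0 + 3))² = 26*(-4 + 3)² = 26*(-1)² = 26*1 = 26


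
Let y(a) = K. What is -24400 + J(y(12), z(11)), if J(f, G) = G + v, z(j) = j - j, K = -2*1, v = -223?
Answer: -24623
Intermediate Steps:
K = -2
y(a) = -2
z(j) = 0
J(f, G) = -223 + G (J(f, G) = G - 223 = -223 + G)
-24400 + J(y(12), z(11)) = -24400 + (-223 + 0) = -24400 - 223 = -24623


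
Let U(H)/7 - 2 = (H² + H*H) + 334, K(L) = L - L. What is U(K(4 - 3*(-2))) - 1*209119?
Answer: -206767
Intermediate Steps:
K(L) = 0
U(H) = 2352 + 14*H² (U(H) = 14 + 7*((H² + H*H) + 334) = 14 + 7*((H² + H²) + 334) = 14 + 7*(2*H² + 334) = 14 + 7*(334 + 2*H²) = 14 + (2338 + 14*H²) = 2352 + 14*H²)
U(K(4 - 3*(-2))) - 1*209119 = (2352 + 14*0²) - 1*209119 = (2352 + 14*0) - 209119 = (2352 + 0) - 209119 = 2352 - 209119 = -206767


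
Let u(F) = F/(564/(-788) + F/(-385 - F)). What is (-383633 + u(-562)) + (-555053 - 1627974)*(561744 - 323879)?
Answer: -70449351167546570/135671 ≈ -5.1927e+11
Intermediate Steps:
u(F) = F/(-141/197 + F/(-385 - F)) (u(F) = F/(564*(-1/788) + F/(-385 - F)) = F/(-141/197 + F/(-385 - F)))
(-383633 + u(-562)) + (-555053 - 1627974)*(561744 - 323879) = (-383633 - 197*(-562)*(385 - 562)/(54285 + 338*(-562))) + (-555053 - 1627974)*(561744 - 323879) = (-383633 - 197*(-562)*(-177)/(54285 - 189956)) - 2183027*237865 = (-383633 - 197*(-562)*(-177)/(-135671)) - 519265717355 = (-383633 - 197*(-562)*(-1/135671)*(-177)) - 519265717355 = (-383633 + 19596378/135671) - 519265717355 = -52028276365/135671 - 519265717355 = -70449351167546570/135671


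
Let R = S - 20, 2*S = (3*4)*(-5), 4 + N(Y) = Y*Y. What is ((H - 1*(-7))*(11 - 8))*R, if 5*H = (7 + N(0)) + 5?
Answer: -1290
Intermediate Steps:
N(Y) = -4 + Y**2 (N(Y) = -4 + Y*Y = -4 + Y**2)
S = -30 (S = ((3*4)*(-5))/2 = (12*(-5))/2 = (1/2)*(-60) = -30)
H = 8/5 (H = ((7 + (-4 + 0**2)) + 5)/5 = ((7 + (-4 + 0)) + 5)/5 = ((7 - 4) + 5)/5 = (3 + 5)/5 = (1/5)*8 = 8/5 ≈ 1.6000)
R = -50 (R = -30 - 20 = -50)
((H - 1*(-7))*(11 - 8))*R = ((8/5 - 1*(-7))*(11 - 8))*(-50) = ((8/5 + 7)*3)*(-50) = ((43/5)*3)*(-50) = (129/5)*(-50) = -1290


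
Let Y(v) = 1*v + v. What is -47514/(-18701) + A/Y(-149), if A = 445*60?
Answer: -242578764/2786449 ≈ -87.057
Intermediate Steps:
Y(v) = 2*v (Y(v) = v + v = 2*v)
A = 26700
-47514/(-18701) + A/Y(-149) = -47514/(-18701) + 26700/((2*(-149))) = -47514*(-1/18701) + 26700/(-298) = 47514/18701 + 26700*(-1/298) = 47514/18701 - 13350/149 = -242578764/2786449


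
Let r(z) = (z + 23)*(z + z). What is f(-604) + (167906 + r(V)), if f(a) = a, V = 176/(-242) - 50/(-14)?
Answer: 992805178/5929 ≈ 1.6745e+5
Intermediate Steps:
V = 219/77 (V = 176*(-1/242) - 50*(-1/14) = -8/11 + 25/7 = 219/77 ≈ 2.8442)
r(z) = 2*z*(23 + z) (r(z) = (23 + z)*(2*z) = 2*z*(23 + z))
f(-604) + (167906 + r(V)) = -604 + (167906 + 2*(219/77)*(23 + 219/77)) = -604 + (167906 + 2*(219/77)*(1990/77)) = -604 + (167906 + 871620/5929) = -604 + 996386294/5929 = 992805178/5929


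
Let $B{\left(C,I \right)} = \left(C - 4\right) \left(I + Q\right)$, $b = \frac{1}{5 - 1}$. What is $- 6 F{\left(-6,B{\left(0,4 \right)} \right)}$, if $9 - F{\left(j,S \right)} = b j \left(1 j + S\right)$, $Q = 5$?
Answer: $324$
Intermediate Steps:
$b = \frac{1}{4} \approx 0.25$
$B{\left(C,I \right)} = \left(-4 + C\right) \left(5 + I\right)$ ($B{\left(C,I \right)} = \left(C - 4\right) \left(I + 5\right) = \left(-4 + C\right) \left(5 + I\right)$)
$F{\left(j,S \right)} = 9 - \frac{j \left(S + j\right)}{4}$ ($F{\left(j,S \right)} = 9 - \frac{j}{4} \left(1 j + S\right) = 9 - \frac{j}{4} \left(j + S\right) = 9 - \frac{j}{4} \left(S + j\right) = 9 - \frac{j \left(S + j\right)}{4}$)
$- 6 F{\left(-6,B{\left(0,4 \right)} \right)} = - 6 \left(9 - \frac{\left(-6\right)^{2}}{4} - \frac{1}{4} \left(-20 - 16 + 5 \cdot 0 + 0 \cdot 4\right) \left(-6\right)\right) = - 6 \left(9 - 9 - \frac{1}{4} \left(-20 - 16 + 0 + 0\right) \left(-6\right)\right) = - 6 \left(9 - 9 - \left(-9\right) \left(-6\right)\right) = - 6 \left(9 - 9 - 54\right) = \left(-6\right) \left(-54\right) = 324$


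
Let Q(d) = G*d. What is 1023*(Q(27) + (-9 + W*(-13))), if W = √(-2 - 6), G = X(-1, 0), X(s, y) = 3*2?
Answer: 156519 - 26598*I*√2 ≈ 1.5652e+5 - 37615.0*I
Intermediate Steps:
X(s, y) = 6
G = 6
W = 2*I*√2 (W = √(-8) = 2*I*√2 ≈ 2.8284*I)
Q(d) = 6*d
1023*(Q(27) + (-9 + W*(-13))) = 1023*(6*27 + (-9 + (2*I*√2)*(-13))) = 1023*(162 + (-9 - 26*I*√2)) = 1023*(153 - 26*I*√2) = 156519 - 26598*I*√2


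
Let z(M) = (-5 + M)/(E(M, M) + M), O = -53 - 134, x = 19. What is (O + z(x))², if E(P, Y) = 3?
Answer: 4202500/121 ≈ 34731.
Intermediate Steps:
O = -187
z(M) = (-5 + M)/(3 + M)
(O + z(x))² = (-187 + (-5 + 19)/(3 + 19))² = (-187 + 14/22)² = (-187 + (1/22)*14)² = (-187 + 7/11)² = (-2050/11)² = 4202500/121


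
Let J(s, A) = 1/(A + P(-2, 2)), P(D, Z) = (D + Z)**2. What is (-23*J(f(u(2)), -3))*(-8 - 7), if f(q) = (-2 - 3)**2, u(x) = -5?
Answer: -115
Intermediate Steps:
f(q) = 25 (f(q) = (-5)**2 = 25)
J(s, A) = 1/A (J(s, A) = 1/(A + (-2 + 2)**2) = 1/(A + 0**2) = 1/(A + 0) = 1/A)
(-23*J(f(u(2)), -3))*(-8 - 7) = (-23/(-3))*(-8 - 7) = -23*(-1/3)*(-15) = (23/3)*(-15) = -115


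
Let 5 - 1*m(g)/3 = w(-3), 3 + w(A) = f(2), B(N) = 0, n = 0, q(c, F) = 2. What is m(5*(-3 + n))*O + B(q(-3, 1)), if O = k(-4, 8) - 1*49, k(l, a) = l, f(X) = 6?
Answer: -318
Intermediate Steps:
w(A) = 3 (w(A) = -3 + 6 = 3)
m(g) = 6 (m(g) = 15 - 3*3 = 15 - 9 = 6)
O = -53 (O = -4 - 1*49 = -4 - 49 = -53)
m(5*(-3 + n))*O + B(q(-3, 1)) = 6*(-53) + 0 = -318 + 0 = -318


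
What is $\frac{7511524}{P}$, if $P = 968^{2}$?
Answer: $\frac{1877881}{234256} \approx 8.0164$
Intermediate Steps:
$P = 937024$
$\frac{7511524}{P} = \frac{7511524}{937024} = 7511524 \cdot \frac{1}{937024} = \frac{1877881}{234256}$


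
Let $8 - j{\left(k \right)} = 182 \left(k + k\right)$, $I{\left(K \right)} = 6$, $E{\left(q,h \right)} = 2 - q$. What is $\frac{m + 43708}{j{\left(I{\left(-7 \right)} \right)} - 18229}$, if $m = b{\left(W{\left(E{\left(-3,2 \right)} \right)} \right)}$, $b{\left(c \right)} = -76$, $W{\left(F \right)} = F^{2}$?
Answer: $- \frac{43632}{20405} \approx -2.1383$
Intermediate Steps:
$m = -76$
$j{\left(k \right)} = 8 - 364 k$ ($j{\left(k \right)} = 8 - 182 \left(k + k\right) = 8 - 182 \cdot 2 k = 8 - 364 k$)
$\frac{m + 43708}{j{\left(I{\left(-7 \right)} \right)} - 18229} = \frac{-76 + 43708}{\left(8 - 2184\right) - 18229} = \frac{43632}{\left(8 - 2184\right) - 18229} = \frac{43632}{-2176 - 18229} = \frac{43632}{-20405} = 43632 \left(- \frac{1}{20405}\right) = - \frac{43632}{20405}$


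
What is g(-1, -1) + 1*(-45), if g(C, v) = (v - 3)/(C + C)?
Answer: -43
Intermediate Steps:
g(C, v) = (-3 + v)/(2*C) (g(C, v) = (-3 + v)/((2*C)) = (-3 + v)*(1/(2*C)) = (-3 + v)/(2*C))
g(-1, -1) + 1*(-45) = (½)*(-3 - 1)/(-1) + 1*(-45) = (½)*(-1)*(-4) - 45 = 2 - 45 = -43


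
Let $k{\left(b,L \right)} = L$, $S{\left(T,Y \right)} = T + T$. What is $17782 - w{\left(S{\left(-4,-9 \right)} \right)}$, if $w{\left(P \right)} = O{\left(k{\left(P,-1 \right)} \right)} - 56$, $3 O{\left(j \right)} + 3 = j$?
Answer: $\frac{53518}{3} \approx 17839.0$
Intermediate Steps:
$S{\left(T,Y \right)} = 2 T$
$O{\left(j \right)} = -1 + \frac{j}{3}$
$w{\left(P \right)} = - \frac{172}{3}$ ($w{\left(P \right)} = \left(-1 + \frac{1}{3} \left(-1\right)\right) - 56 = \left(-1 - \frac{1}{3}\right) - 56 = - \frac{4}{3} - 56 = - \frac{172}{3}$)
$17782 - w{\left(S{\left(-4,-9 \right)} \right)} = 17782 - - \frac{172}{3} = 17782 + \frac{172}{3} = \frac{53518}{3}$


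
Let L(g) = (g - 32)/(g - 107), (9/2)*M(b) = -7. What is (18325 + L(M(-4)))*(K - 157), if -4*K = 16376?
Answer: -76109168577/977 ≈ -7.7901e+7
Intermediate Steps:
K = -4094 (K = -¼*16376 = -4094)
M(b) = -14/9 (M(b) = (2/9)*(-7) = -14/9)
L(g) = (-32 + g)/(-107 + g)
(18325 + L(M(-4)))*(K - 157) = (18325 + (-32 - 14/9)/(-107 - 14/9))*(-4094 - 157) = (18325 - 302/9/(-977/9))*(-4251) = (18325 - 9/977*(-302/9))*(-4251) = (18325 + 302/977)*(-4251) = (17903827/977)*(-4251) = -76109168577/977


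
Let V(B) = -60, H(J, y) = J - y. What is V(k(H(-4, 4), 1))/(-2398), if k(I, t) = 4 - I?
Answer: 30/1199 ≈ 0.025021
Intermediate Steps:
V(k(H(-4, 4), 1))/(-2398) = -60/(-2398) = -60*(-1/2398) = 30/1199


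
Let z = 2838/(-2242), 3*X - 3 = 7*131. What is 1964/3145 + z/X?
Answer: 402424843/648700280 ≈ 0.62036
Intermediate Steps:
X = 920/3 (X = 1 + (7*131)/3 = 1 + (1/3)*917 = 1 + 917/3 = 920/3 ≈ 306.67)
z = -1419/1121 (z = 2838*(-1/2242) = -1419/1121 ≈ -1.2658)
1964/3145 + z/X = 1964/3145 - 1419/(1121*920/3) = 1964*(1/3145) - 1419/1121*3/920 = 1964/3145 - 4257/1031320 = 402424843/648700280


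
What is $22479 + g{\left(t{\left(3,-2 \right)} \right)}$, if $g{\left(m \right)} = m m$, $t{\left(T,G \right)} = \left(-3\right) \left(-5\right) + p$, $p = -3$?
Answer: $22623$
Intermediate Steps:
$t{\left(T,G \right)} = 12$ ($t{\left(T,G \right)} = \left(-3\right) \left(-5\right) - 3 = 15 - 3 = 12$)
$g{\left(m \right)} = m^{2}$
$22479 + g{\left(t{\left(3,-2 \right)} \right)} = 22479 + 12^{2} = 22479 + 144 = 22623$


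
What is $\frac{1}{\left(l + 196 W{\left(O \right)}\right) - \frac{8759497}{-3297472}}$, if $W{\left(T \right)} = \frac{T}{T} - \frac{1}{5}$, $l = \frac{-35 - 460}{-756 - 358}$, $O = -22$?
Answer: $\frac{9183459520}{1468442273481} \approx 0.0062539$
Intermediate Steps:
$l = \frac{495}{1114}$ ($l = - \frac{495}{-1114} = \left(-495\right) \left(- \frac{1}{1114}\right) = \frac{495}{1114} \approx 0.44434$)
$W{\left(T \right)} = \frac{4}{5}$ ($W{\left(T \right)} = 1 - \frac{1}{5} = \frac{4}{5}$)
$\frac{1}{\left(l + 196 W{\left(O \right)}\right) - \frac{8759497}{-3297472}} = \frac{1}{\left(\frac{495}{1114} + 196 \cdot \frac{4}{5}\right) - \frac{8759497}{-3297472}} = \frac{1}{\left(\frac{495}{1114} + \frac{784}{5}\right) - - \frac{8759497}{3297472}} = \frac{1}{\frac{875851}{5570} + \frac{8759497}{3297472}} = \frac{1}{\frac{1468442273481}{9183459520}} = \frac{9183459520}{1468442273481}$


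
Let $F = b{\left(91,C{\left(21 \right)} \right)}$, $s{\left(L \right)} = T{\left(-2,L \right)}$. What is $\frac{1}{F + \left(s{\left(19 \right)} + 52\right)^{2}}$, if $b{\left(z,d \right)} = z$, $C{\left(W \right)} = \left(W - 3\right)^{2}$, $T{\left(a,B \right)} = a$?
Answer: $\frac{1}{2591} \approx 0.00038595$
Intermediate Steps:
$C{\left(W \right)} = \left(-3 + W\right)^{2}$
$s{\left(L \right)} = -2$
$F = 91$
$\frac{1}{F + \left(s{\left(19 \right)} + 52\right)^{2}} = \frac{1}{91 + \left(-2 + 52\right)^{2}} = \frac{1}{91 + 50^{2}} = \frac{1}{91 + 2500} = \frac{1}{2591}$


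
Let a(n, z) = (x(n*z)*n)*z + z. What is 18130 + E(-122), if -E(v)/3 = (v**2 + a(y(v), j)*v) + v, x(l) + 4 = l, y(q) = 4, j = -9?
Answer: 497590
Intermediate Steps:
x(l) = -4 + l
a(n, z) = z + n*z*(-4 + n*z) (a(n, z) = ((-4 + n*z)*n)*z + z = (n*(-4 + n*z))*z + z = n*z*(-4 + n*z) + z = z + n*z*(-4 + n*z))
E(v) = -4296*v - 3*v**2 (E(v) = -3*((v**2 + (-9*(1 + 4*(-4 + 4*(-9))))*v) + v) = -3*((v**2 + (-9*(1 + 4*(-4 - 36)))*v) + v) = -3*((v**2 + (-9*(1 + 4*(-40)))*v) + v) = -3*((v**2 + (-9*(1 - 160))*v) + v) = -3*((v**2 + (-9*(-159))*v) + v) = -3*((v**2 + 1431*v) + v) = -3*(v**2 + 1432*v) = -4296*v - 3*v**2)
18130 + E(-122) = 18130 - 3*(-122)*(1432 - 122) = 18130 - 3*(-122)*1310 = 18130 + 479460 = 497590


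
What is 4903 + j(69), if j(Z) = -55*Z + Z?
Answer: 1177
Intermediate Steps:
j(Z) = -54*Z
4903 + j(69) = 4903 - 54*69 = 4903 - 3726 = 1177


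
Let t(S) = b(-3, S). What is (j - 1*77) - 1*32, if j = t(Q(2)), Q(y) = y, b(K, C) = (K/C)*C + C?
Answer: -110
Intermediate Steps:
b(K, C) = C + K (b(K, C) = K + C = C + K)
t(S) = -3 + S (t(S) = S - 3 = -3 + S)
j = -1 (j = -3 + 2 = -1)
(j - 1*77) - 1*32 = (-1 - 1*77) - 1*32 = (-1 - 77) - 32 = -78 - 32 = -110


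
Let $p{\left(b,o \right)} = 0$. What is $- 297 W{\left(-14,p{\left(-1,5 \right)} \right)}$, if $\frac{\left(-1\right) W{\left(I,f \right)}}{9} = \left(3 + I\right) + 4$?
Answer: $-18711$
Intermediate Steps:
$W{\left(I,f \right)} = -63 - 9 I$ ($W{\left(I,f \right)} = - 9 \left(\left(3 + I\right) + 4\right) = - 9 \left(7 + I\right) = -63 - 9 I$)
$- 297 W{\left(-14,p{\left(-1,5 \right)} \right)} = - 297 \left(-63 - -126\right) = - 297 \left(-63 + 126\right) = \left(-297\right) 63 = -18711$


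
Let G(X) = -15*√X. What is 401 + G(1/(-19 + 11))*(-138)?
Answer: 401 + 1035*I*√2/2 ≈ 401.0 + 731.86*I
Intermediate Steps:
401 + G(1/(-19 + 11))*(-138) = 401 - 15*I*√2/4*(-138) = 401 + 1035*I*√2/2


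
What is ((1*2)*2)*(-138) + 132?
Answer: -420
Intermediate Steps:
((1*2)*2)*(-138) + 132 = (2*2)*(-138) + 132 = 4*(-138) + 132 = -552 + 132 = -420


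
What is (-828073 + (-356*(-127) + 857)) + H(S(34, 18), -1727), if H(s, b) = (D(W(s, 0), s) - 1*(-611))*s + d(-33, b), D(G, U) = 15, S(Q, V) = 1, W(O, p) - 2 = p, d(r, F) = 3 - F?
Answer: -779648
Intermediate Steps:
W(O, p) = 2 + p
H(s, b) = 3 - b + 626*s (H(s, b) = (15 - 1*(-611))*s + (3 - b) = (15 + 611)*s + (3 - b) = 626*s + (3 - b) = 3 - b + 626*s)
(-828073 + (-356*(-127) + 857)) + H(S(34, 18), -1727) = (-828073 + (-356*(-127) + 857)) + (3 - 1*(-1727) + 626*1) = (-828073 + (45212 + 857)) + (3 + 1727 + 626) = (-828073 + 46069) + 2356 = -782004 + 2356 = -779648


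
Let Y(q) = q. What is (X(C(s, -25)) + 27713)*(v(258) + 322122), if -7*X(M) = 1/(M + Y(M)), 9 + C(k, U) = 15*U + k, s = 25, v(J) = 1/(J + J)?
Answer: 7717113106154889/864472 ≈ 8.9270e+9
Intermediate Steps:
v(J) = 1/(2*J)
C(k, U) = -9 + k + 15*U (C(k, U) = -9 + (15*U + k) = -9 + (k + 15*U) = -9 + k + 15*U)
X(M) = -1/(14*M) (X(M) = -1/(7*(M + M)) = -1/(2*M)/7 = -1/(14*M))
(X(C(s, -25)) + 27713)*(v(258) + 322122) = (-1/(14*(-9 + 25 + 15*(-25))) + 27713)*((½)/258 + 322122) = (-1/(14*(-9 + 25 - 375)) + 27713)*((½)*(1/258) + 322122) = (-1/14/(-359) + 27713)*(1/516 + 322122) = (-1/14*(-1/359) + 27713)*(166214953/516) = (1/5026 + 27713)*(166214953/516) = (139285539/5026)*(166214953/516) = 7717113106154889/864472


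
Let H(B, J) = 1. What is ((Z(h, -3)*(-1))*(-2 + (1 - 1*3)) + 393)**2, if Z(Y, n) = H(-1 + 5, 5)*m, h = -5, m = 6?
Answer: 173889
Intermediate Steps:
Z(Y, n) = 6 (Z(Y, n) = 1*6 = 6)
((Z(h, -3)*(-1))*(-2 + (1 - 1*3)) + 393)**2 = ((6*(-1))*(-2 + (1 - 1*3)) + 393)**2 = (-6*(-2 + (1 - 3)) + 393)**2 = (-6*(-2 - 2) + 393)**2 = (-6*(-4) + 393)**2 = (24 + 393)**2 = 417**2 = 173889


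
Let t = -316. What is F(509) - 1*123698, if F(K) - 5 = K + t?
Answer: -123500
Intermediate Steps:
F(K) = -311 + K (F(K) = 5 + (K - 316) = 5 + (-316 + K) = -311 + K)
F(509) - 1*123698 = (-311 + 509) - 1*123698 = 198 - 123698 = -123500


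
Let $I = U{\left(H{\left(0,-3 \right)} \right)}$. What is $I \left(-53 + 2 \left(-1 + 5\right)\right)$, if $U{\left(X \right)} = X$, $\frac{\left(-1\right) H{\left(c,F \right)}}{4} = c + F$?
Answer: $-540$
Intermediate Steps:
$H{\left(c,F \right)} = - 4 F - 4 c$ ($H{\left(c,F \right)} = - 4 \left(c + F\right) = - 4 \left(F + c\right) = - 4 F - 4 c$)
$I = 12$ ($I = \left(-4\right) \left(-3\right) - 0 = 12 + 0 = 12$)
$I \left(-53 + 2 \left(-1 + 5\right)\right) = 12 \left(-53 + 2 \left(-1 + 5\right)\right) = 12 \left(-53 + 2 \cdot 4\right) = 12 \left(-53 + 8\right) = 12 \left(-45\right) = -540$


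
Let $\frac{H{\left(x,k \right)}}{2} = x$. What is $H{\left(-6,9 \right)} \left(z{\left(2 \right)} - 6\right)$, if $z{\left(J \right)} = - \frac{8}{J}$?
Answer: $120$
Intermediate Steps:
$H{\left(x,k \right)} = 2 x$
$H{\left(-6,9 \right)} \left(z{\left(2 \right)} - 6\right) = 2 \left(-6\right) \left(- \frac{8}{2} - 6\right) = - 12 \left(\left(-8\right) \frac{1}{2} - 6\right) = - 12 \left(-4 - 6\right) = \left(-12\right) \left(-10\right) = 120$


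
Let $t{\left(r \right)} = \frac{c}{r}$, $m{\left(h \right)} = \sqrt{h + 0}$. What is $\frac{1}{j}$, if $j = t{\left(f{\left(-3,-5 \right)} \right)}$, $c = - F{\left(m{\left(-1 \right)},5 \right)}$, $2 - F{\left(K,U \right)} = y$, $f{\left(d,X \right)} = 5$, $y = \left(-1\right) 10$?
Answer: $- \frac{5}{12} \approx -0.41667$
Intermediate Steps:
$y = -10$
$m{\left(h \right)} = \sqrt{h}$
$F{\left(K,U \right)} = 12$ ($F{\left(K,U \right)} = 2 - -10 = 2 + 10 = 12$)
$c = -12$ ($c = \left(-1\right) 12 = -12$)
$t{\left(r \right)} = - \frac{12}{r}$
$j = - \frac{12}{5} \approx -2.4$
$\frac{1}{j} = \frac{1}{- \frac{12}{5}} = - \frac{5}{12}$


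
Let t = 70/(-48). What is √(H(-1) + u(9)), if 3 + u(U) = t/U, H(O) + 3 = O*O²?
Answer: I*√9282/36 ≈ 2.6762*I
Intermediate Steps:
t = -35/24 (t = 70*(-1/48) = -35/24 ≈ -1.4583)
H(O) = -3 + O³ (H(O) = -3 + O*O² = -3 + O³)
u(U) = -3 - 35/(24*U)
√(H(-1) + u(9)) = √((-3 + (-1)³) + (-3 - 35/24/9)) = √((-3 - 1) + (-3 - 35/24*⅑)) = √(-4 + (-3 - 35/216)) = √(-4 - 683/216) = √(-1547/216) = I*√9282/36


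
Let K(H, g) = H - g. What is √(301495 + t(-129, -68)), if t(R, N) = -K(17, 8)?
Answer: √301486 ≈ 549.08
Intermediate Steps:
t(R, N) = -9 (t(R, N) = -(17 - 1*8) = -(17 - 8) = -1*9 = -9)
√(301495 + t(-129, -68)) = √(301495 - 9) = √301486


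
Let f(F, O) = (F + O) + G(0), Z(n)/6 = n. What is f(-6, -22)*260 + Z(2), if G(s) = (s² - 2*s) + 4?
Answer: -6228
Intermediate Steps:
Z(n) = 6*n
G(s) = 4 + s² - 2*s
f(F, O) = 4 + F + O (f(F, O) = (F + O) + (4 + 0² - 2*0) = (F + O) + (4 + 0 + 0) = (F + O) + 4 = 4 + F + O)
f(-6, -22)*260 + Z(2) = (4 - 6 - 22)*260 + 6*2 = -24*260 + 12 = -6240 + 12 = -6228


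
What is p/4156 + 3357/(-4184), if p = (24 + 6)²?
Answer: -2546523/4347176 ≈ -0.58579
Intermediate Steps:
p = 900 (p = 30² = 900)
p/4156 + 3357/(-4184) = 900/4156 + 3357/(-4184) = 900*(1/4156) + 3357*(-1/4184) = 225/1039 - 3357/4184 = -2546523/4347176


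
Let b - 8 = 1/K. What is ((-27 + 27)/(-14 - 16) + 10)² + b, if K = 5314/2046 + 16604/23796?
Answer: 723935385/6684322 ≈ 108.30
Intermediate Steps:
K = 6684322/2028609 (K = 5314*(1/2046) + 16604*(1/23796) = 2657/1023 + 4151/5949 = 6684322/2028609 ≈ 3.2950)
b = 55503185/6684322 (b = 8 + 1/(6684322/2028609) = 8 + 2028609/6684322 = 55503185/6684322 ≈ 8.3035)
((-27 + 27)/(-14 - 16) + 10)² + b = ((-27 + 27)/(-14 - 16) + 10)² + 55503185/6684322 = (0/(-30) + 10)² + 55503185/6684322 = (0*(-1/30) + 10)² + 55503185/6684322 = (0 + 10)² + 55503185/6684322 = 10² + 55503185/6684322 = 100 + 55503185/6684322 = 723935385/6684322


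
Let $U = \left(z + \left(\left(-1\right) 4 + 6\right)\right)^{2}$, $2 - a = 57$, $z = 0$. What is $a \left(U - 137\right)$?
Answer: $7315$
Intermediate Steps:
$a = -55$ ($a = 2 - 57 = -55$)
$U = 4$ ($U = \left(0 + \left(\left(-1\right) 4 + 6\right)\right)^{2} = \left(0 + \left(-4 + 6\right)\right)^{2} = \left(0 + 2\right)^{2} = 2^{2} = 4$)
$a \left(U - 137\right) = - 55 \left(4 - 137\right) = \left(-55\right) \left(-133\right) = 7315$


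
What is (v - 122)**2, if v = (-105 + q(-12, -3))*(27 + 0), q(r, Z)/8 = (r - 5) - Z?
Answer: 35772361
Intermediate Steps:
q(r, Z) = -40 - 8*Z + 8*r (q(r, Z) = 8*((r - 5) - Z) = 8*((-5 + r) - Z) = 8*(-5 + r - Z) = -40 - 8*Z + 8*r)
v = -5859 (v = (-105 + (-40 - 8*(-3) + 8*(-12)))*(27 + 0) = (-105 + (-40 + 24 - 96))*27 = (-105 - 112)*27 = -217*27 = -5859)
(v - 122)**2 = (-5859 - 122)**2 = (-5981)**2 = 35772361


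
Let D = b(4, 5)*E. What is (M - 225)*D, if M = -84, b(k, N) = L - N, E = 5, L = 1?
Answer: 6180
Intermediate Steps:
b(k, N) = 1 - N
D = -20 (D = (1 - 1*5)*5 = (1 - 5)*5 = -4*5 = -20)
(M - 225)*D = (-84 - 225)*(-20) = -309*(-20) = 6180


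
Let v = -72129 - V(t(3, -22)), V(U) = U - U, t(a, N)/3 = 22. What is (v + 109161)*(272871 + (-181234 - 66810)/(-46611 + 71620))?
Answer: 252705730864440/25009 ≈ 1.0105e+10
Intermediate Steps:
t(a, N) = 66 (t(a, N) = 3*22 = 66)
V(U) = 0
v = -72129 (v = -72129 - 1*0 = -72129 + 0 = -72129)
(v + 109161)*(272871 + (-181234 - 66810)/(-46611 + 71620)) = (-72129 + 109161)*(272871 + (-181234 - 66810)/(-46611 + 71620)) = 37032*(272871 - 248044/25009) = 37032*(6823982795/25009) = 252705730864440/25009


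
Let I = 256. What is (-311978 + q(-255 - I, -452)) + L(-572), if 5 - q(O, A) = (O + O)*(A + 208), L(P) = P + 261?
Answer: -561652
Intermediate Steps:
L(P) = 261 + P
q(O, A) = 5 - 2*O*(208 + A) (q(O, A) = 5 - (O + O)*(A + 208) = 5 - 2*O*(208 + A))
(-311978 + q(-255 - I, -452)) + L(-572) = (-311978 + (5 - 416*(-255 - 1*256) - 2*(-452)*(-255 - 1*256))) + (261 - 572) = (-311978 + (5 - 416*(-255 - 256) - 2*(-452)*(-255 - 256))) - 311 = (-311978 + (5 - 416*(-511) - 2*(-452)*(-511))) - 311 = (-311978 + (5 + 212576 - 461944)) - 311 = (-311978 - 249363) - 311 = -561341 - 311 = -561652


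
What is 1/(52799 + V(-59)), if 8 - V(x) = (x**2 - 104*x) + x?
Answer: 1/43249 ≈ 2.3122e-5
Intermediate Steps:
V(x) = 8 - x**2 + 103*x (V(x) = 8 - ((x**2 - 104*x) + x) = 8 - (x**2 - 103*x) = 8 + (-x**2 + 103*x) = 8 - x**2 + 103*x)
1/(52799 + V(-59)) = 1/(52799 + (8 - 1*(-59)**2 + 103*(-59))) = 1/(52799 + (8 - 1*3481 - 6077)) = 1/(52799 + (8 - 3481 - 6077)) = 1/(52799 - 9550) = 1/43249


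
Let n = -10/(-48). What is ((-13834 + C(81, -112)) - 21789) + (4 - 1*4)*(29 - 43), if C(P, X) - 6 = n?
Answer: -854803/24 ≈ -35617.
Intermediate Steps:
n = 5/24 (n = -10*(-1/48) = 5/24 ≈ 0.20833)
C(P, X) = 149/24 (C(P, X) = 6 + 5/24 = 149/24)
((-13834 + C(81, -112)) - 21789) + (4 - 1*4)*(29 - 43) = ((-13834 + 149/24) - 21789) + (4 - 1*4)*(29 - 43) = (-331867/24 - 21789) + (4 - 4)*(-14) = -854803/24 + 0*(-14) = -854803/24 + 0 = -854803/24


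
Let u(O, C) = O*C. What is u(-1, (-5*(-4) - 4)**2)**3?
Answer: -16777216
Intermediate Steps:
u(O, C) = C*O
u(-1, (-5*(-4) - 4)**2)**3 = ((-5*(-4) - 4)**2*(-1))**3 = ((20 - 4)**2*(-1))**3 = (16**2*(-1))**3 = (256*(-1))**3 = (-256)**3 = -16777216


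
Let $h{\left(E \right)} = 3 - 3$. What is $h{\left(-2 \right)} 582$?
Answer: $0$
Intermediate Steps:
$h{\left(E \right)} = 0$ ($h{\left(E \right)} = 3 - 3 = 0$)
$h{\left(-2 \right)} 582 = 0 \cdot 582 = 0$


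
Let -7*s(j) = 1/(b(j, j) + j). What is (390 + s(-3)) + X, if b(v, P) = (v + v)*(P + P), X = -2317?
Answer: -445138/231 ≈ -1927.0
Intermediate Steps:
b(v, P) = 4*P*v (b(v, P) = (2*v)*(2*P) = 4*P*v)
s(j) = -1/(7*(j + 4*j²)) (s(j) = -1/(7*(4*j*j + j)) = -1/(7*(4*j² + j)) = -1/(7*(j + 4*j²)))
(390 + s(-3)) + X = (390 - ⅐/(-3*(1 + 4*(-3)))) - 2317 = (390 - ⅐*(-⅓)/(1 - 12)) - 2317 = (390 - ⅐*(-⅓)/(-11)) - 2317 = (390 - ⅐*(-⅓)*(-1/11)) - 2317 = (390 - 1/231) - 2317 = 90089/231 - 2317 = -445138/231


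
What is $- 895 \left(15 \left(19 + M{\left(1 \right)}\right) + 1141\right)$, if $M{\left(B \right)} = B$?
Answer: $-1289695$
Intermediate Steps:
$- 895 \left(15 \left(19 + M{\left(1 \right)}\right) + 1141\right) = - 895 \left(15 \left(19 + 1\right) + 1141\right) = - 895 \left(15 \cdot 20 + 1141\right) = - 895 \left(300 + 1141\right) = \left(-895\right) 1441 = -1289695$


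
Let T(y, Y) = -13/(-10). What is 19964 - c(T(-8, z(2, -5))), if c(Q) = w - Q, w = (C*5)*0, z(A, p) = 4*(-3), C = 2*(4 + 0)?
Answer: 199653/10 ≈ 19965.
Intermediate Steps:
C = 8 (C = 2*4 = 8)
z(A, p) = -12
T(y, Y) = 13/10 (T(y, Y) = -13*(-⅒) = 13/10)
w = 0 (w = (8*5)*0 = 40*0 = 0)
c(Q) = -Q (c(Q) = 0 - Q = -Q)
19964 - c(T(-8, z(2, -5))) = 19964 - (-1)*13/10 = 19964 - 1*(-13/10) = 19964 + 13/10 = 199653/10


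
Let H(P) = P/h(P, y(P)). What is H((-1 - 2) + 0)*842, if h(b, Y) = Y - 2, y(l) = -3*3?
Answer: 2526/11 ≈ 229.64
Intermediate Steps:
y(l) = -9
h(b, Y) = -2 + Y
H(P) = -P/11 (H(P) = P/(-2 - 9) = P/(-11) = P*(-1/11) = -P/11)
H((-1 - 2) + 0)*842 = -((-1 - 2) + 0)/11*842 = -(-3 + 0)/11*842 = -1/11*(-3)*842 = (3/11)*842 = 2526/11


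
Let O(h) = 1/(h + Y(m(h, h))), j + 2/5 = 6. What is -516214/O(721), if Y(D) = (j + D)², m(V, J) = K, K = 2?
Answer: -10050170366/25 ≈ -4.0201e+8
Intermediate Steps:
m(V, J) = 2
j = 28/5 (j = -⅖ + 6 = 28/5 ≈ 5.6000)
Y(D) = (28/5 + D)²
O(h) = 1/(1444/25 + h) (O(h) = 1/(h + (28 + 5*2)²/25) = 1/(h + (28 + 10)²/25) = 1/(h + (1/25)*38²) = 1/(h + (1/25)*1444) = 1/(h + 1444/25) = 1/(1444/25 + h))
-516214/O(721) = -516214/(25/(1444 + 25*721)) = -516214/(25/(1444 + 18025)) = -516214/(25/19469) = -516214/(25*(1/19469)) = -516214/25/19469 = -516214*19469/25 = -10050170366/25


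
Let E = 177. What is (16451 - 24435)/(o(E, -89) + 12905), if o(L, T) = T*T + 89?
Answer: -7984/20915 ≈ -0.38174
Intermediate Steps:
o(L, T) = 89 + T² (o(L, T) = T² + 89 = 89 + T²)
(16451 - 24435)/(o(E, -89) + 12905) = (16451 - 24435)/((89 + (-89)²) + 12905) = -7984/((89 + 7921) + 12905) = -7984/(8010 + 12905) = -7984/20915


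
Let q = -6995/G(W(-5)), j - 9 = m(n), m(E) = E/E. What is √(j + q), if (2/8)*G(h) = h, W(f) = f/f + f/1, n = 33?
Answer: 3*√795/4 ≈ 21.147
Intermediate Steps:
W(f) = 1 + f (W(f) = 1 + f*1 = 1 + f)
G(h) = 4*h
m(E) = 1
j = 10 (j = 9 + 1 = 10)
q = 6995/16 (q = -6995*1/(4*(1 - 5)) = -6995/(4*(-4)) = -6995/(-16) = -6995*(-1/16) = 6995/16 ≈ 437.19)
√(j + q) = √(10 + 6995/16) = √(7155/16) = 3*√795/4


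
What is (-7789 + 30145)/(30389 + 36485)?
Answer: 11178/33437 ≈ 0.33430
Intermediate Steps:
(-7789 + 30145)/(30389 + 36485) = 22356/66874 = 22356*(1/66874) = 11178/33437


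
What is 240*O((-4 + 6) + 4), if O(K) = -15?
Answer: -3600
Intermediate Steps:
240*O((-4 + 6) + 4) = 240*(-15) = -3600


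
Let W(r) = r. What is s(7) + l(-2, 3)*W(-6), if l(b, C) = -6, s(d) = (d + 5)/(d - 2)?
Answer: 192/5 ≈ 38.400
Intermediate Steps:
s(d) = (5 + d)/(-2 + d)
s(7) + l(-2, 3)*W(-6) = (5 + 7)/(-2 + 7) - 6*(-6) = 12/5 + 36 = 192/5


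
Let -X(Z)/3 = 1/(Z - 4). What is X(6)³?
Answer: -27/8 ≈ -3.3750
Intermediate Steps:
X(Z) = -3/(-4 + Z) (X(Z) = -3/(Z - 4) = -3/(-4 + Z))
X(6)³ = (-3/(-4 + 6))³ = (-3/2)³ = -27/8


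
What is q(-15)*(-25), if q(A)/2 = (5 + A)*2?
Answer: 1000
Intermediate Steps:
q(A) = 20 + 4*A (q(A) = 2*((5 + A)*2) = 2*(10 + 2*A) = 20 + 4*A)
q(-15)*(-25) = (20 + 4*(-15))*(-25) = (20 - 60)*(-25) = -40*(-25) = 1000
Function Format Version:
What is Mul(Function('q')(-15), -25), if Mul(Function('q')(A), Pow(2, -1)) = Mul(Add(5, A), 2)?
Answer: 1000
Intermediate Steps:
Function('q')(A) = Add(20, Mul(4, A)) (Function('q')(A) = Mul(2, Mul(Add(5, A), 2)) = Mul(2, Add(10, Mul(2, A))) = Add(20, Mul(4, A)))
Mul(Function('q')(-15), -25) = Mul(Add(20, Mul(4, -15)), -25) = Mul(Add(20, -60), -25) = Mul(-40, -25) = 1000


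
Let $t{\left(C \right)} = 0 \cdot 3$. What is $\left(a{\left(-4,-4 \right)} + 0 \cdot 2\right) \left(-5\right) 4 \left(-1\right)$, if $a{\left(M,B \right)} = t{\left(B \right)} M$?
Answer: $0$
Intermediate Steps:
$t{\left(C \right)} = 0$
$a{\left(M,B \right)} = 0$ ($a{\left(M,B \right)} = 0 M = 0$)
$\left(a{\left(-4,-4 \right)} + 0 \cdot 2\right) \left(-5\right) 4 \left(-1\right) = \left(0 + 0 \cdot 2\right) \left(-5\right) 4 \left(-1\right) = \left(0 + 0\right) \left(-5\right) 4 \left(-1\right) = 0 \left(-5\right) 4 \left(-1\right) = 0 \cdot 4 \left(-1\right) = 0 \left(-1\right) = 0$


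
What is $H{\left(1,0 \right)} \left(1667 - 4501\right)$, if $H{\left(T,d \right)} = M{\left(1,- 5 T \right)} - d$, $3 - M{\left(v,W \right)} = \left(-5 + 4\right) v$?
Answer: $-11336$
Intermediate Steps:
$M{\left(v,W \right)} = 3 + v$ ($M{\left(v,W \right)} = 3 - \left(-5 + 4\right) v = 3 - - v = 3 + v$)
$H{\left(T,d \right)} = 4 - d$ ($H{\left(T,d \right)} = \left(3 + 1\right) - d = 4 - d$)
$H{\left(1,0 \right)} \left(1667 - 4501\right) = \left(4 - 0\right) \left(1667 - 4501\right) = \left(4 + 0\right) \left(-2834\right) = 4 \left(-2834\right) = -11336$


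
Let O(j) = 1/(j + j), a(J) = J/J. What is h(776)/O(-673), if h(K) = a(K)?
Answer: -1346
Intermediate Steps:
a(J) = 1
h(K) = 1
O(j) = 1/(2*j)
h(776)/O(-673) = 1/((½)/(-673)) = 1/((½)*(-1/673)) = 1/(-1/1346) = 1*(-1346) = -1346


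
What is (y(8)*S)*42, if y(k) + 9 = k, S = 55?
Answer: -2310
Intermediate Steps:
y(k) = -9 + k
(y(8)*S)*42 = ((-9 + 8)*55)*42 = -1*55*42 = -55*42 = -2310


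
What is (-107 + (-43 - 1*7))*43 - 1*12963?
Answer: -19714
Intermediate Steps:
(-107 + (-43 - 1*7))*43 - 1*12963 = (-107 + (-43 - 7))*43 - 12963 = (-107 - 50)*43 - 12963 = -157*43 - 12963 = -6751 - 12963 = -19714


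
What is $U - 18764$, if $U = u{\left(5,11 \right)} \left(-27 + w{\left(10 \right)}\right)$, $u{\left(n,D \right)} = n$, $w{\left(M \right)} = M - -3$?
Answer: $-18834$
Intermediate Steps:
$w{\left(M \right)} = 3 + M$ ($w{\left(M \right)} = M + 3 = 3 + M$)
$U = -70$ ($U = 5 \left(-27 + \left(3 + 10\right)\right) = 5 \left(-27 + 13\right) = 5 \left(-14\right) = -70$)
$U - 18764 = -70 - 18764 = -18834$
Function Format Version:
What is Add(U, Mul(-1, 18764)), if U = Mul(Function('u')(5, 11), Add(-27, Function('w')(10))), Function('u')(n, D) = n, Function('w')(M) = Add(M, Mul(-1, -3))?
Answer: -18834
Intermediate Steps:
Function('w')(M) = Add(3, M) (Function('w')(M) = Add(M, 3) = Add(3, M))
U = -70 (U = Mul(5, Add(-27, Add(3, 10))) = Mul(5, Add(-27, 13)) = Mul(5, -14) = -70)
Add(U, Mul(-1, 18764)) = Add(-70, Mul(-1, 18764)) = Add(-70, -18764) = -18834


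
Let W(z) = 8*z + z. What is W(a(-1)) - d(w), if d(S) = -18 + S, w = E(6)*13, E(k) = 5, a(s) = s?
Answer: -56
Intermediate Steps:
w = 65 (w = 5*13 = 65)
W(z) = 9*z
W(a(-1)) - d(w) = 9*(-1) - (-18 + 65) = -9 - 1*47 = -9 - 47 = -56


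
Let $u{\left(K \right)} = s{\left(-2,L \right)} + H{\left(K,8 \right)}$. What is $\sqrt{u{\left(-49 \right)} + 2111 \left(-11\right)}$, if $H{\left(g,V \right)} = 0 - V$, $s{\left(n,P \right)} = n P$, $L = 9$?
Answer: $9 i \sqrt{287} \approx 152.47 i$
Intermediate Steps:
$s{\left(n,P \right)} = P n$
$H{\left(g,V \right)} = - V$
$u{\left(K \right)} = -26$ ($u{\left(K \right)} = 9 \left(-2\right) - 8 = -18 - 8 = -26$)
$\sqrt{u{\left(-49 \right)} + 2111 \left(-11\right)} = \sqrt{-26 + 2111 \left(-11\right)} = \sqrt{-26 - 23221} = \sqrt{-23247} = 9 i \sqrt{287}$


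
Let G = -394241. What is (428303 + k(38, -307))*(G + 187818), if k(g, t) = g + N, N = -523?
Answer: -88311475014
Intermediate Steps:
k(g, t) = -523 + g (k(g, t) = g - 523 = -523 + g)
(428303 + k(38, -307))*(G + 187818) = (428303 + (-523 + 38))*(-394241 + 187818) = (428303 - 485)*(-206423) = 427818*(-206423) = -88311475014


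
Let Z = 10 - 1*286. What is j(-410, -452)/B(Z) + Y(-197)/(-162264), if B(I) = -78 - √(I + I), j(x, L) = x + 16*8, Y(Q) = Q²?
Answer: 275968535/89731992 - 47*I*√138/553 ≈ 3.0755 - 0.99842*I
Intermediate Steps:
j(x, L) = 128 + x (j(x, L) = x + 128 = 128 + x)
Z = -276 (Z = 10 - 286 = -276)
B(I) = -78 - √2*√I (B(I) = -78 - √(2*I) = -78 - √2*√I)
j(-410, -452)/B(Z) + Y(-197)/(-162264) = (128 - 410)/(-78 - √2*√(-276)) + (-197)²/(-162264) = -282/(-78 - √2*2*I*√69) + 38809*(-1/162264) = -282/(-78 - 2*I*√138) - 38809/162264 = -38809/162264 - 282/(-78 - 2*I*√138)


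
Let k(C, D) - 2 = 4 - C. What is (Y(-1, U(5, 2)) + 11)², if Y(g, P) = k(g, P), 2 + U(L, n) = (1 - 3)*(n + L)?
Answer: 324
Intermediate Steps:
U(L, n) = -2 - 2*L - 2*n (U(L, n) = -2 + (1 - 3)*(n + L) = -2 - 2*(L + n) = -2 + (-2*L - 2*n) = -2 - 2*L - 2*n)
k(C, D) = 6 - C (k(C, D) = 2 + (4 - C) = 6 - C)
Y(g, P) = 6 - g
(Y(-1, U(5, 2)) + 11)² = ((6 - 1*(-1)) + 11)² = ((6 + 1) + 11)² = (7 + 11)² = 18² = 324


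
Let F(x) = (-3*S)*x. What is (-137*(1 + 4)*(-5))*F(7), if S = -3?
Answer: 215775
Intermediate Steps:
F(x) = 9*x (F(x) = (-3*(-3))*x = 9*x)
(-137*(1 + 4)*(-5))*F(7) = (-137*(1 + 4)*(-5))*(9*7) = -685*(-5)*63 = -137*(-25)*63 = 3425*63 = 215775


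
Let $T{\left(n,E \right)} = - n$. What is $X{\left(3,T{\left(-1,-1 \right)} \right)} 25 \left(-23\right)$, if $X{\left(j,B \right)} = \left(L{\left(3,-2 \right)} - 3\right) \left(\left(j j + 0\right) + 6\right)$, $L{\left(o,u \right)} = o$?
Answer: $0$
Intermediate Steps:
$X{\left(j,B \right)} = 0$ ($X{\left(j,B \right)} = \left(3 - 3\right) \left(\left(j j + 0\right) + 6\right) = 0 \left(\left(j^{2} + 0\right) + 6\right) = 0 \left(j^{2} + 6\right) = 0 \left(6 + j^{2}\right) = 0$)
$X{\left(3,T{\left(-1,-1 \right)} \right)} 25 \left(-23\right) = 0 \cdot 25 \left(-23\right) = 0 \left(-23\right) = 0$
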